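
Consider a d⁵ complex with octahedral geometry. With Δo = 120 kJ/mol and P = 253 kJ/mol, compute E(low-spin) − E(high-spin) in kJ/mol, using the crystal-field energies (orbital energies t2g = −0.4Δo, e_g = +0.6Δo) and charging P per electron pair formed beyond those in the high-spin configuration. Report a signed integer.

266

High-spin: t2g^3 e_g^2, CFSE = 0.0Δo = 0 kJ/mol.
Low-spin t2g^5 e_g^0 gives -2.0Δo = -240 kJ/mol, but forming 2 extra pairs costs 2P = 506 kJ/mol, so E(LS) = -240 + 506 = 266 kJ/mol.
The difference is 266 − (0) = 266 kJ/mol, so high-spin lies lower.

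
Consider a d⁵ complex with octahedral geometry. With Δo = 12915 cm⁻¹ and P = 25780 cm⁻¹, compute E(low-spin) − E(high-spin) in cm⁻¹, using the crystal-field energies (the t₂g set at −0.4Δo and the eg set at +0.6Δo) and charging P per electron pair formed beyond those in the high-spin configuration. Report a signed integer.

High-spin: t₂g³ eg², CFSE = 0.0Δo = 0 cm⁻¹.
Low-spin t₂g⁵ eg⁰ gives -2.0Δo = -25830 cm⁻¹, but forming 2 extra pairs costs 2P = 51560 cm⁻¹, so E(LS) = -25830 + 51560 = 25730 cm⁻¹.
The difference is 25730 − (0) = 25730 cm⁻¹, so high-spin lies lower.

25730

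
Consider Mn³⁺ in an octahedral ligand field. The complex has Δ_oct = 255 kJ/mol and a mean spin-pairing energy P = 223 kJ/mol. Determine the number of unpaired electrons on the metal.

2

Mn is in group 7, so Mn³⁺ is d⁴ (7 − 3 = 4).
Δ_oct > P, so pairing is preferred: the ground state is low-spin.
Filling d⁴ accordingly: t₂g⁴ eg⁰.
Unpaired electrons: 2.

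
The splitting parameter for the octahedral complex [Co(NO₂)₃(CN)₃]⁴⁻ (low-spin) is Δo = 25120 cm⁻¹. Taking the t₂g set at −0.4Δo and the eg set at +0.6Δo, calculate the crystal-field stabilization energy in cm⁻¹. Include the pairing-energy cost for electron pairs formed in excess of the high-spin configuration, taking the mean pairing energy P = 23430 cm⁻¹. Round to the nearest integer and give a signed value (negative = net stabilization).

-21786

Ligand charges: 3×(-1) from NO₂⁻ and 3×(-1) from CN⁻ sum to -6; with overall charge -4, Co is +2.
Co is in group 9, so Co²⁺ is d⁷ (9 − 2 = 7).
Electron filling gives t₂g⁶ eg¹.
CFSE(orbital) = 6×(-0.4Δo) + 1×(0.6Δo) = -1.8Δo; with Δo = 25120 cm⁻¹ that is -45216 cm⁻¹.
High-spin d⁷ would be t₂g⁵ eg² with 2 pairs; low-spin has 3, so 1 excess pair costs +1P = +23430 cm⁻¹.
Combining: -45216 + 23430 = -21786 cm⁻¹.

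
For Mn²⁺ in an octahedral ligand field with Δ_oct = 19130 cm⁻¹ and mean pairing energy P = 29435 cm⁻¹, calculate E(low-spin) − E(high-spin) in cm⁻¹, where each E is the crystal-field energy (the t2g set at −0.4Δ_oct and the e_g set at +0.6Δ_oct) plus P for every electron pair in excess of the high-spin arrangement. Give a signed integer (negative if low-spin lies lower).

Mn is in group 7, so Mn²⁺ is d⁵ (7 − 2 = 5).
High-spin: t2g^3 e_g^2, CFSE = 0.0Δ_oct = 0 cm⁻¹.
Low-spin: t2g^5 e_g^0, orbital CFSE = -2.0Δ_oct = -38260 cm⁻¹; plus 2 excess pairs × P = +58870 cm⁻¹; total 20610 cm⁻¹.
The difference is 20610 − (0) = 20610 cm⁻¹, so high-spin lies lower.

20610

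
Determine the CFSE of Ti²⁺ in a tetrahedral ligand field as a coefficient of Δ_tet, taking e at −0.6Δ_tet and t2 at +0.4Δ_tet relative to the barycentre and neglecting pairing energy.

Ti is in group 4, so Ti²⁺ is d² (4 − 2 = 2).
Tetrahedral splitting is small, so the complex is high-spin.
Configuration: e^2 t2^0.
CFSE = 2(-0.6Δ_tet) + 0(0.4Δ_tet) = -1.2Δ_tet + 0.0Δ_tet = -1.2Δ_tet.

-1.2 Δ_tet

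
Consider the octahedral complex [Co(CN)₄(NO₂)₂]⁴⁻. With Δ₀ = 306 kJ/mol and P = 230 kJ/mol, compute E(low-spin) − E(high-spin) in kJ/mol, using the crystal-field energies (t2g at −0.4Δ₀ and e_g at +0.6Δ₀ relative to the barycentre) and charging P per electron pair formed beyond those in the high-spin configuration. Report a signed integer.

Ligand charges: 4×(-1) from CN⁻ and 2×(-1) from NO₂⁻ sum to -6; with overall charge -4, Co is +2.
Group 9 minus oxidation state +2 gives a d⁷ configuration for Co²⁺.
High-spin d⁷ fills as t2g^5 e_g^2 with CFSE 5(−0.4) + 2(+0.6) = -0.8Δ₀ = -245 kJ/mol.
Low-spin t2g^6 e_g^1 gives -1.8Δ₀ = -551 kJ/mol, but forming 1 extra pair costs 1P = 230 kJ/mol, so E(LS) = -551 + 230 = -321 kJ/mol.
E(LS) − E(HS) = -321 − (-245) = -76 kJ/mol.

-76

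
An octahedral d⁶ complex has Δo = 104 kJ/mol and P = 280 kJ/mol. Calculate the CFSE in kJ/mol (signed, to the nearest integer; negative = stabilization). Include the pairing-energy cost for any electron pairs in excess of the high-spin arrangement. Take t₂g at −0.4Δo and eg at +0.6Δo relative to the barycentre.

-42

Δo < P, so pairing is avoided: the ground state is high-spin.
That gives t₂g⁴ eg².
Orbital CFSE = -0.4Δo = -0.4 × 104 = -42 kJ/mol.
High-spin has no excess pairs, so no pairing correction applies.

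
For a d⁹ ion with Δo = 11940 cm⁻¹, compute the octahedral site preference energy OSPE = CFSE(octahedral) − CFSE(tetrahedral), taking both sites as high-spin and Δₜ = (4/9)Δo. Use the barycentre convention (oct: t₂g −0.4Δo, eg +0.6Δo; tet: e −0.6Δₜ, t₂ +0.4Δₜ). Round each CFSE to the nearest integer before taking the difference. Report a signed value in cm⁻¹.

Octahedral high-spin t₂g⁶ eg³: CFSE = -0.6 × 11940 = -7164 cm⁻¹.
Tetrahedral e⁴ t₂⁵ gives -0.4Δₜ = -0.4 × (4/9) × 11940 = -2123 cm⁻¹.
OSPE = CFSE(oct) − CFSE(tet) = -7164 − (-2123) = -5041 cm⁻¹.

-5041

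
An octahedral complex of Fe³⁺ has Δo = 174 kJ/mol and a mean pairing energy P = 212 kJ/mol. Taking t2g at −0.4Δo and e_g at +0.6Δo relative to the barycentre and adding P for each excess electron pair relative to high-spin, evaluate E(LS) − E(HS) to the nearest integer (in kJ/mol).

Group 8 minus oxidation state +3 gives a d⁵ configuration for Fe³⁺.
High-spin: t2g^3 e_g^2, CFSE = 0.0Δo = 0 kJ/mol.
For low-spin the configuration is t2g^5 e_g^0: orbital energy -2.0 × 174 = -348 kJ/mol, and 2 additional pairs relative to high-spin add 424 kJ/mol, giving 76 kJ/mol.
The difference is 76 − (0) = 76 kJ/mol, so high-spin lies lower.

76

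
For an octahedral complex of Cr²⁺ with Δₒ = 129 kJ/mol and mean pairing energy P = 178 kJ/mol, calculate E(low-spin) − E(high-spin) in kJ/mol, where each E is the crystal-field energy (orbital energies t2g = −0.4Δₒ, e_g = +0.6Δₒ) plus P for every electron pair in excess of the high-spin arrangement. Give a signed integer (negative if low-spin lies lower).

49

Cr sits in group 6; removing 2 electrons leaves Cr²⁺ with 6 − 2 = 4 d electrons.
In the high-spin limit (t2g^3 e_g^1) the orbital term is -0.6Δₒ = -77 kJ/mol, with no excess pairing.
Low-spin t2g^4 e_g^0 gives -1.6Δₒ = -206 kJ/mol, but forming 1 extra pair costs 1P = 178 kJ/mol, so E(LS) = -206 + 178 = -28 kJ/mol.
E(LS) − E(HS) = -28 − (-77) = 49 kJ/mol.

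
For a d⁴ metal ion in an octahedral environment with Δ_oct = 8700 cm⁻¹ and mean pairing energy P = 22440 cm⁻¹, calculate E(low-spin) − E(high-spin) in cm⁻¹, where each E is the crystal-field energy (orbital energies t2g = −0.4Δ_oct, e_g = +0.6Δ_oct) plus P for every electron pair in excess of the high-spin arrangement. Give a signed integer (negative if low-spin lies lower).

13740

In the high-spin limit (t2g^3 e_g^1) the orbital term is -0.6Δ_oct = -5220 cm⁻¹, with no excess pairing.
For low-spin the configuration is t2g^4 e_g^0: orbital energy -1.6 × 8700 = -13920 cm⁻¹, and 1 additional pair relative to high-spin adds 22440 cm⁻¹, giving 8520 cm⁻¹.
The difference is 8520 − (-5220) = 13740 cm⁻¹, so high-spin lies lower.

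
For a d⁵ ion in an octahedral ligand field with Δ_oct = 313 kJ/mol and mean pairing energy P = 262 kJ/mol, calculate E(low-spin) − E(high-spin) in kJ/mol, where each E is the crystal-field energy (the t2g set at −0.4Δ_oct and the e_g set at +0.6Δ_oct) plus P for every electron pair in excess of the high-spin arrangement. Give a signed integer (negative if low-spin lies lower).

-102

In the high-spin limit (t2g^3 e_g^2) the orbital term is 0.0Δ_oct = 0 kJ/mol, with no excess pairing.
Low-spin: t2g^5 e_g^0, orbital CFSE = -2.0Δ_oct = -626 kJ/mol; plus 2 excess pairs × P = +524 kJ/mol; total -102 kJ/mol.
E(LS) − E(HS) = -102 − (0) = -102 kJ/mol.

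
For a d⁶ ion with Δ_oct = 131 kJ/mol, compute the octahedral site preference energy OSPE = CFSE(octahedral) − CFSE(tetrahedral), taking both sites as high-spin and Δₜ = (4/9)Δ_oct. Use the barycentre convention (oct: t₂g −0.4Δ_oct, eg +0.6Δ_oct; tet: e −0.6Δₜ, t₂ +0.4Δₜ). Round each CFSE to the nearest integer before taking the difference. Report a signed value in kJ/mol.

Octahedral (high-spin): t2g^4 e_g^2, CFSE = 4(−0.4) + 2(+0.6) = -0.4Δ_oct = -0.4 × 131 = -52 kJ/mol.
Tetrahedral: e^3 t2^3, CFSE = 3(−0.6) + 3(+0.4) = -0.6Δₜ = -0.6 × (4/9) × 131 = -35 kJ/mol.
OSPE = -52 − (-35) = -17 kJ/mol.

-17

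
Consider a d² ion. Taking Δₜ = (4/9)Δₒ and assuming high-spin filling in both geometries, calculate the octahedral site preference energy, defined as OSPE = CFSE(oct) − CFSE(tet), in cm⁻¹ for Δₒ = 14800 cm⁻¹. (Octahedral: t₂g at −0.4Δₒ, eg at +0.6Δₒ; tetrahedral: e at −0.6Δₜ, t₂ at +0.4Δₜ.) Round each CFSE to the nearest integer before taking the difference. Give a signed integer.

-3947

Octahedral high-spin t2g^2 e_g^0: CFSE = -0.8 × 14800 = -11840 cm⁻¹.
Tetrahedral e^2 t2^0 gives -1.2Δₜ = -1.2 × (4/9) × 14800 = -7893 cm⁻¹.
OSPE = -11840 − (-7893) = -3947 cm⁻¹.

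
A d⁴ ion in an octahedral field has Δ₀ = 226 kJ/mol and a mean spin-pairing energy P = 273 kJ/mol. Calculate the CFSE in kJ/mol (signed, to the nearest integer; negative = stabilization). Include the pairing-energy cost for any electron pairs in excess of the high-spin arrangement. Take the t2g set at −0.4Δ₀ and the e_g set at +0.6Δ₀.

-136

With Δ₀ < P the complex is high-spin.
Filling d⁴ accordingly: t2g^3 e_g^1.
Orbital CFSE = -0.6Δ₀ = -0.6 × 226 = -136 kJ/mol.
High-spin has no excess pairs, so no pairing correction applies.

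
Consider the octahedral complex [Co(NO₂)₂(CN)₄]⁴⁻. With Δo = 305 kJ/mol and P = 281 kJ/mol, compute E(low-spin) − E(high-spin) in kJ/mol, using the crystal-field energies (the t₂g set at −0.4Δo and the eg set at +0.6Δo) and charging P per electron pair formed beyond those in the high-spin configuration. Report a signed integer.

Ligand charges: 2×(-1) from NO₂⁻ and 4×(-1) from CN⁻ sum to -6; with overall charge -4, Co is +2.
Co²⁺: group 9, so d-count = 9 − 2 = 7.
In the high-spin limit (t₂g⁵ eg²) the orbital term is -0.8Δo = -244 kJ/mol, with no excess pairing.
Low-spin: t₂g⁶ eg¹, orbital CFSE = -1.8Δo = -549 kJ/mol; plus 1 excess pair × P = +281 kJ/mol; total -268 kJ/mol.
The difference is -268 − (-244) = -24 kJ/mol, so low-spin lies lower.

-24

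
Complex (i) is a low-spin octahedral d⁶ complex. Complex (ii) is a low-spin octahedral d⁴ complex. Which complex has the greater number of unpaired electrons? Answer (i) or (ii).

(i): t₂g⁶ eg⁰ → 0 unpaired.
(ii): t2g^4 e_g^0 → 2 unpaired.
So (ii) has more unpaired electrons.

(ii)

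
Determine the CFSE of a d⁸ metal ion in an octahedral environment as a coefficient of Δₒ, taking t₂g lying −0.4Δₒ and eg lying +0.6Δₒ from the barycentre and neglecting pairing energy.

-1.2 Δₒ

Configuration: t₂g⁶ eg².
CFSE = 6(-0.4Δₒ) + 2(0.6Δₒ) = -2.4Δₒ + 1.2Δₒ = -1.2Δₒ.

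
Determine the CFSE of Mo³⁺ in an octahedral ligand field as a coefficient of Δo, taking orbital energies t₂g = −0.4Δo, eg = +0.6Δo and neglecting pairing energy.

Group 6 minus oxidation state +3 gives a d³ configuration for Mo³⁺.
Configuration: t₂g³ eg⁰.
CFSE = 3(-0.4Δo) + 0(0.6Δo) = -1.2Δo + 0.0Δo = -1.2Δo.

-1.2 Δo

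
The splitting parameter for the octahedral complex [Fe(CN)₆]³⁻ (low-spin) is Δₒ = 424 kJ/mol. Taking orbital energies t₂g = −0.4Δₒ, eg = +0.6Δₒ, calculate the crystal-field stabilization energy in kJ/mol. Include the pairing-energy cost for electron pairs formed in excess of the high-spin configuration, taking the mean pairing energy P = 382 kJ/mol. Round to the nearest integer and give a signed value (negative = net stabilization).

-84

Each CN⁻ contributes -1; 6 × (-1) = -6. With overall charge -3, Fe is in the +3 oxidation state.
Group 8 minus oxidation state +3 gives a d⁵ configuration for Fe³⁺.
The d⁵ electrons fill as t₂g⁵ eg⁰.
CFSE(orbital) = 5×(-0.4Δₒ) + 0×(0.6Δₒ) = -2.0Δₒ; with Δₒ = 424 kJ/mol that is -848 kJ/mol.
Relative to high-spin t₂g³ eg² (0 paired), the low-spin configuration has 2 additional pairs, contributing +2 × 382 = +764 kJ/mol.
Net CFSE = -848 + 764 = -84 kJ/mol.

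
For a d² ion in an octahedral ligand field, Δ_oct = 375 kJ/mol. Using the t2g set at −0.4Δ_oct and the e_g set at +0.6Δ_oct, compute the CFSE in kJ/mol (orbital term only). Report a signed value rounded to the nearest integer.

-300

Electron filling gives t2g^2 e_g^0.
Orbital CFSE = 2(-0.4) + 0(0.6) = -0.8Δ_oct = -0.8 × 375 = -300 kJ/mol.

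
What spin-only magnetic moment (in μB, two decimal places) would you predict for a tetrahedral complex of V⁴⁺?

V is in group 5, so V⁴⁺ is d¹ (5 − 4 = 1).
Tetrahedral splitting is small, so the complex is high-spin.
Configuration: e^1 t2^0 → 1 unpaired electron.
μ(spin-only) = √[1(1+2)] = √3 ≈ 1.73 μB.

1.73 μB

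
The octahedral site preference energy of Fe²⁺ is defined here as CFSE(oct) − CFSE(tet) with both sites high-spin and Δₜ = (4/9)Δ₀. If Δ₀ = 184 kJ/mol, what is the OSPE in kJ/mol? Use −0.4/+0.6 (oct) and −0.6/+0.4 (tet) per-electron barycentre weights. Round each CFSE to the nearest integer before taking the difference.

-25

Group 8 minus oxidation state +2 gives a d⁶ configuration for Fe²⁺.
Octahedral high-spin t2g^4 e_g^2: CFSE = -0.4 × 184 = -74 kJ/mol.
In a tetrahedral site the filling is e^3 t2^3: CFSE(tet) = -0.6Δₜ = -0.6 × (4/9)(184) = -49 kJ/mol.
OSPE = -74 − (-49) = -25 kJ/mol.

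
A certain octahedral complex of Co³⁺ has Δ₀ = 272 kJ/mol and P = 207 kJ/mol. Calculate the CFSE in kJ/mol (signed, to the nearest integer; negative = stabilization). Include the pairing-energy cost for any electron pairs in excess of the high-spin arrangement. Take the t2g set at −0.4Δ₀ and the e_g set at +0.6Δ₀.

Co sits in group 9; removing 3 electrons leaves Co³⁺ with 9 − 3 = 6 d electrons.
Δ₀ > P, so pairing is preferred: the ground state is low-spin.
That gives t2g^6 e_g^0.
Orbital CFSE = -2.4Δ₀ = -2.4 × 272 = -653 kJ/mol.
Excess pairs vs high-spin: 3 − 1 = 2; pairing cost = +414 kJ/mol.
Net CFSE = -653 + 414 = -239 kJ/mol.

-239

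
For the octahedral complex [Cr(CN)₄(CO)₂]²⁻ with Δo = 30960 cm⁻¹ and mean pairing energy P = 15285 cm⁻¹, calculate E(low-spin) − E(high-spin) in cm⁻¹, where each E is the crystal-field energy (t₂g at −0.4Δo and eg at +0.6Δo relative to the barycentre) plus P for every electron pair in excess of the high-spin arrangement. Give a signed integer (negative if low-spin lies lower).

Ligand charges: 4×(-1) from CN⁻ and 2×(+0) from CO sum to -4; with overall charge -2, Cr is +2.
Cr is in group 6, so Cr²⁺ is d⁴ (6 − 2 = 4).
High-spin: t₂g³ eg¹, CFSE = -0.6Δo = -18576 cm⁻¹.
Low-spin t₂g⁴ eg⁰ gives -1.6Δo = -49536 cm⁻¹, but forming 1 extra pair costs 1P = 15285 cm⁻¹, so E(LS) = -49536 + 15285 = -34251 cm⁻¹.
Thus E(LS) − E(HS) = -15675 cm⁻¹.

-15675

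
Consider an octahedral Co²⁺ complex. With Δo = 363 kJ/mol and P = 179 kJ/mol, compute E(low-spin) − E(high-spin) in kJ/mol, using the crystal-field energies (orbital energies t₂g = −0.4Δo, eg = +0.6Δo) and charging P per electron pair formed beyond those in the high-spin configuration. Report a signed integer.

Co is in group 9, so Co²⁺ is d⁷ (9 − 2 = 7).
High-spin: t₂g⁵ eg², CFSE = -0.8Δo = -290 kJ/mol.
For low-spin the configuration is t₂g⁶ eg¹: orbital energy -1.8 × 363 = -653 kJ/mol, and 1 additional pair relative to high-spin adds 179 kJ/mol, giving -474 kJ/mol.
E(LS) − E(HS) = -474 − (-290) = -184 kJ/mol.

-184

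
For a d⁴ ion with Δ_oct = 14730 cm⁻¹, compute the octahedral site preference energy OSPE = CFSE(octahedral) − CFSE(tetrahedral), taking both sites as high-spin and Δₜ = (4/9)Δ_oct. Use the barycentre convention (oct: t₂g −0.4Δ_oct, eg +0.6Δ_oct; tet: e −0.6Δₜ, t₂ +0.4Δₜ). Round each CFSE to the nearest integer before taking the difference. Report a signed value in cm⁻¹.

-6219

Octahedral (high-spin): t2g^3 e_g^1, CFSE = 3(−0.4) + 1(+0.6) = -0.6Δ_oct = -0.6 × 14730 = -8838 cm⁻¹.
Tetrahedral e^2 t2^2 gives -0.4Δₜ = -0.4 × (4/9) × 14730 = -2619 cm⁻¹.
Subtracting, OSPE = -8838 − (-2619) = -6219 cm⁻¹.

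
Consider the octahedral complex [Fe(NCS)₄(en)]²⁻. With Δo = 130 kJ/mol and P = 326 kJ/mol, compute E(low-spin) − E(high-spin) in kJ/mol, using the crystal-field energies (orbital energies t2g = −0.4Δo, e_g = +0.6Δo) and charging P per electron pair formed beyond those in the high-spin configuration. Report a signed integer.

Ligand charges: 4×(-1) from NCS⁻ and 1×(+0) from en sum to -4; with overall charge -2, Fe is +2.
Group 8 minus oxidation state +2 gives a d⁶ configuration for Fe²⁺.
In the high-spin limit (t2g^4 e_g^2) the orbital term is -0.4Δo = -52 kJ/mol, with no excess pairing.
Low-spin t2g^6 e_g^0 gives -2.4Δo = -312 kJ/mol, but forming 2 extra pairs costs 2P = 652 kJ/mol, so E(LS) = -312 + 652 = 340 kJ/mol.
The difference is 340 − (-52) = 392 kJ/mol, so high-spin lies lower.

392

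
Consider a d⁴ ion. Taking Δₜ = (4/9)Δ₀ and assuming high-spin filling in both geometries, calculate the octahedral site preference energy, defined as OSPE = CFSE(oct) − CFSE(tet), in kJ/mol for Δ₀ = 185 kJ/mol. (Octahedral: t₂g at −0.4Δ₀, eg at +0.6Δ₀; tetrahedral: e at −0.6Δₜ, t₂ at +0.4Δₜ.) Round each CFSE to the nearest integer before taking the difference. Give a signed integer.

Octahedral (high-spin): t₂g³ eg¹, CFSE = 3(−0.4) + 1(+0.6) = -0.6Δ₀ = -0.6 × 185 = -111 kJ/mol.
In a tetrahedral site the filling is e² t₂²: CFSE(tet) = -0.4Δₜ = -0.4 × (4/9)(185) = -33 kJ/mol.
OSPE = -111 − (-33) = -78 kJ/mol.

-78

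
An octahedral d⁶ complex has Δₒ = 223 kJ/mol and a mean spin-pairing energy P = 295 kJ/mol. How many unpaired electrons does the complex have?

With Δₒ < P the complex is high-spin.
That gives t₂g⁴ eg².
Unpaired electrons: 4.

4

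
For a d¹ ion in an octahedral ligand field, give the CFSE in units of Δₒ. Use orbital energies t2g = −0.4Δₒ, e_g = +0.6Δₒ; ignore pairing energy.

For octahedral d¹ the high- and low-spin configurations coincide.
Configuration: t2g^1 e_g^0.
CFSE = 1(-0.4Δₒ) + 0(0.6Δₒ) = -0.4Δₒ + 0.0Δₒ = -0.4Δₒ.

-0.4 Δₒ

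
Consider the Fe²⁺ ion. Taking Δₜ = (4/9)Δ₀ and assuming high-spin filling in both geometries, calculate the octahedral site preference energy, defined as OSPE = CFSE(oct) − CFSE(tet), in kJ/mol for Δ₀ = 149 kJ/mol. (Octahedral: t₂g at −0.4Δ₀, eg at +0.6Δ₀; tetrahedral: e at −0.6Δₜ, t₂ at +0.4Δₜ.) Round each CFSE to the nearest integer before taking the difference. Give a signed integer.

-20

Fe is in group 8, so Fe²⁺ is d⁶ (8 − 2 = 6).
In an octahedral site d⁶ (HS) is t₂g⁴ eg², giving CFSE(oct) = -0.4Δ₀ = -60 kJ/mol.
In a tetrahedral site the filling is e³ t₂³: CFSE(tet) = -0.6Δₜ = -0.6 × (4/9)(149) = -40 kJ/mol.
Subtracting, OSPE = -60 − (-40) = -20 kJ/mol.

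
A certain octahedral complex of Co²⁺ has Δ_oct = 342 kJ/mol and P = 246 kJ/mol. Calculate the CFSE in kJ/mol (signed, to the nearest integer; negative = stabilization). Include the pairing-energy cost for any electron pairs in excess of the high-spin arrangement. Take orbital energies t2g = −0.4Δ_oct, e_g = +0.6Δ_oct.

-370

Co²⁺: group 9, so d-count = 9 − 2 = 7.
Since Δ_oct = 342 kJ/mol > P = 246 kJ/mol, the complex adopts the low-spin configuration.
Filling d⁷ accordingly: t2g^6 e_g^1.
Orbital CFSE = -1.8Δ_oct = -1.8 × 342 = -616 kJ/mol.
Excess pairs vs high-spin: 3 − 2 = 1; pairing cost = +246 kJ/mol.
Net CFSE = -616 + 246 = -370 kJ/mol.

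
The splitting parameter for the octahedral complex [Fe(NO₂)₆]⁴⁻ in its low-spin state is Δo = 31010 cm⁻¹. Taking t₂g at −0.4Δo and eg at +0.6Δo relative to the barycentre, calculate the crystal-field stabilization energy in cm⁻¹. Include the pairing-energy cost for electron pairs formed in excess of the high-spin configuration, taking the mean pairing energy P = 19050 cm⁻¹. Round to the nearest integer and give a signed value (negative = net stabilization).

Each NO₂⁻ contributes -1; 6 × (-1) = -6. With overall charge -4, Fe is in the +2 oxidation state.
Fe is in group 8, so Fe²⁺ is d⁶ (8 − 2 = 6).
The d⁶ electrons fill as t₂g⁶ eg⁰.
The orbital stabilization is -2.4Δo = -2.4 × 31010 = -74424 cm⁻¹.
High-spin d⁶ would be t₂g⁴ eg² with 1 pair; low-spin has 3, so 2 excess pairs cost +2P = +38100 cm⁻¹.
Combining: -74424 + 38100 = -36324 cm⁻¹.

-36324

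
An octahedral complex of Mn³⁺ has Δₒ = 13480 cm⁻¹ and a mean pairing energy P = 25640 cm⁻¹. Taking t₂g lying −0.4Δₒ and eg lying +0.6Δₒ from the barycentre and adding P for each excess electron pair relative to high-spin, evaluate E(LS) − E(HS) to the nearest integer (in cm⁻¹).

12160

Mn is in group 7, so Mn³⁺ is d⁴ (7 − 3 = 4).
High-spin d⁴ fills as t₂g³ eg¹ with CFSE 3(−0.4) + 1(+0.6) = -0.6Δₒ = -8088 cm⁻¹.
Low-spin: t₂g⁴ eg⁰, orbital CFSE = -1.6Δₒ = -21568 cm⁻¹; plus 1 excess pair × P = +25640 cm⁻¹; total 4072 cm⁻¹.
E(LS) − E(HS) = 4072 − (-8088) = 12160 cm⁻¹.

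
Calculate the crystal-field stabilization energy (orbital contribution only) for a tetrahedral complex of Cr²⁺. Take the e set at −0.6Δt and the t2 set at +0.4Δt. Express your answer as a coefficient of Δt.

-0.4 Δt

Cr is in group 6, so Cr²⁺ is d⁴ (6 − 2 = 4).
Tetrahedral fields are weak (Δₜ ≈ 4/9 Δₒ), so electrons fill high-spin.
Configuration: e^2 t2^2.
CFSE = 2(-0.6Δt) + 2(0.4Δt) = -1.2Δt + 0.8Δt = -0.4Δt.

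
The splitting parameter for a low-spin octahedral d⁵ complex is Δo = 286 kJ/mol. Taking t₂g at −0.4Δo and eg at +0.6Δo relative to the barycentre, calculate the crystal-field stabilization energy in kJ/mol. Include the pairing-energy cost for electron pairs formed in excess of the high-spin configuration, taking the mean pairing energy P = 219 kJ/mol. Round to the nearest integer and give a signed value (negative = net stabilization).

-134

The d⁵ electrons fill as t₂g⁵ eg⁰.
CFSE(orbital) = 5×(-0.4Δo) + 0×(0.6Δo) = -2.0Δo; with Δo = 286 kJ/mol that is -572 kJ/mol.
Pairing penalty: 2 pairs vs 0 in the high-spin reference → 2 extra × P = 438 kJ/mol.
Net CFSE = -572 + 438 = -134 kJ/mol.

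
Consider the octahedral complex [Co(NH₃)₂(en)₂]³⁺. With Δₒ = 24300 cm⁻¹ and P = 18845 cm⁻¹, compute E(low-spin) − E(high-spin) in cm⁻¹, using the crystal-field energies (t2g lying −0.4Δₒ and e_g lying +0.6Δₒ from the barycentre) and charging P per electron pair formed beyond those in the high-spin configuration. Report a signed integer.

Ligand charges: 2×(+0) from NH₃ and 2×(+0) from en sum to +0; with overall charge +3, Co is +3.
Co³⁺: group 9, so d-count = 9 − 3 = 6.
In the high-spin limit (t2g^4 e_g^2) the orbital term is -0.4Δₒ = -9720 cm⁻¹, with no excess pairing.
Low-spin t2g^6 e_g^0 gives -2.4Δₒ = -58320 cm⁻¹, but forming 2 extra pairs costs 2P = 37690 cm⁻¹, so E(LS) = -58320 + 37690 = -20630 cm⁻¹.
The difference is -20630 − (-9720) = -10910 cm⁻¹, so low-spin lies lower.

-10910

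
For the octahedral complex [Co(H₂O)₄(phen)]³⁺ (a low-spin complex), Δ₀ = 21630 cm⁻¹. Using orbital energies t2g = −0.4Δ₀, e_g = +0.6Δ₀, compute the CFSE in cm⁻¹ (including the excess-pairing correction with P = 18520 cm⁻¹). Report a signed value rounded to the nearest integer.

Ligand charges: 4×(+0) from H₂O and 1×(+0) from phen sum to +0; with overall charge +3, Co is +3.
Co is in group 9, so Co³⁺ is d⁶ (9 − 3 = 6).
Electron filling gives t2g^6 e_g^0.
Orbital CFSE = 6(-0.4) + 0(0.6) = -2.4Δ₀ = -2.4 × 21630 = -51912 cm⁻¹.
Pairing penalty: 3 pairs vs 1 in the high-spin reference → 2 extra × P = 37040 cm⁻¹.
Overall CFSE = -51912 + 37040 = -14872 cm⁻¹.

-14872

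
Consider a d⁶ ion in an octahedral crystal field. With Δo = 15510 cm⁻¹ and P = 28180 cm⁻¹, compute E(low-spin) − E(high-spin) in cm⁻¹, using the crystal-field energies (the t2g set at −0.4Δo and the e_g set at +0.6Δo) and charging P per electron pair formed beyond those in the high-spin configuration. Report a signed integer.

25340

High-spin d⁶ fills as t2g^4 e_g^2 with CFSE 4(−0.4) + 2(+0.6) = -0.4Δo = -6204 cm⁻¹.
For low-spin the configuration is t2g^6 e_g^0: orbital energy -2.4 × 15510 = -37224 cm⁻¹, and 2 additional pairs relative to high-spin add 56360 cm⁻¹, giving 19136 cm⁻¹.
E(LS) − E(HS) = 19136 − (-6204) = 25340 cm⁻¹.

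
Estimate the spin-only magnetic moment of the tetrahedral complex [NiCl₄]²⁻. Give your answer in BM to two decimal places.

2.83 BM

Each Cl⁻ contributes -1; 4 × (-1) = -4. With overall charge -2, Ni is in the +2 oxidation state.
Ni is in group 10, so Ni²⁺ is d⁸ (10 − 2 = 8).
Tetrahedral fields are weak (Δₜ ≈ 4/9 Δₒ), so electrons fill high-spin.
Configuration: e⁴ t₂⁴ → 2 unpaired electrons.
μ(spin-only) = √[2(2+2)] = √8 ≈ 2.83 BM.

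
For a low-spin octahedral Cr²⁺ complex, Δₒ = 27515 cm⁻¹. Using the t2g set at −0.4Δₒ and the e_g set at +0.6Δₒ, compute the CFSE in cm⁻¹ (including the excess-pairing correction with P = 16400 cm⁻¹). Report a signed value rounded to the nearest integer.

-27624

Cr is in group 6, so Cr²⁺ is d⁴ (6 − 2 = 4).
Electron filling gives t2g^4 e_g^0.
CFSE(orbital) = 4×(-0.4Δₒ) + 0×(0.6Δₒ) = -1.6Δₒ; with Δₒ = 27515 cm⁻¹ that is -44024 cm⁻¹.
Relative to high-spin t2g^3 e_g^1 (0 paired), the low-spin configuration has 1 additional pair, contributing +1 × 16400 = +16400 cm⁻¹.
Overall CFSE = -44024 + 16400 = -27624 cm⁻¹.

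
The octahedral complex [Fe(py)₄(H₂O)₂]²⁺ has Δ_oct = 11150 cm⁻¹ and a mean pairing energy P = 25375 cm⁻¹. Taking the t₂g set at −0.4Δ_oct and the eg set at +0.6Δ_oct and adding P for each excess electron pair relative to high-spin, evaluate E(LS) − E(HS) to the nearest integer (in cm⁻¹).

28450

Ligand charges: 4×(+0) from py and 2×(+0) from H₂O sum to +0; with overall charge +2, Fe is +2.
Fe is in group 8, so Fe²⁺ is d⁶ (8 − 2 = 6).
High-spin: t₂g⁴ eg², CFSE = -0.4Δ_oct = -4460 cm⁻¹.
Low-spin t₂g⁶ eg⁰ gives -2.4Δ_oct = -26760 cm⁻¹, but forming 2 extra pairs costs 2P = 50750 cm⁻¹, so E(LS) = -26760 + 50750 = 23990 cm⁻¹.
E(LS) − E(HS) = 23990 − (-4460) = 28450 cm⁻¹.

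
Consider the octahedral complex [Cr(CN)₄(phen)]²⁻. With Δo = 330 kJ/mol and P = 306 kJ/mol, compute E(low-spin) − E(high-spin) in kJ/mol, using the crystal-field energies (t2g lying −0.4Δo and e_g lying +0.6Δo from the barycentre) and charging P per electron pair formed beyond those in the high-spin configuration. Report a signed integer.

-24

Ligand charges: 4×(-1) from CN⁻ and 1×(+0) from phen sum to -4; with overall charge -2, Cr is +2.
Group 6 minus oxidation state +2 gives a d⁴ configuration for Cr²⁺.
In the high-spin limit (t2g^3 e_g^1) the orbital term is -0.6Δo = -198 kJ/mol, with no excess pairing.
Low-spin: t2g^4 e_g^0, orbital CFSE = -1.6Δo = -528 kJ/mol; plus 1 excess pair × P = +306 kJ/mol; total -222 kJ/mol.
The difference is -222 − (-198) = -24 kJ/mol, so low-spin lies lower.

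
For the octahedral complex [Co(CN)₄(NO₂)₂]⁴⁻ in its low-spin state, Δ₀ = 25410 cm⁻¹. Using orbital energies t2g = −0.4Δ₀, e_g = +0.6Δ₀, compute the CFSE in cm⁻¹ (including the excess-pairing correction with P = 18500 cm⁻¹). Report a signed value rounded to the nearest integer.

-27238

Ligand charges: 4×(-1) from CN⁻ and 2×(-1) from NO₂⁻ sum to -6; with overall charge -4, Co is +2.
Co²⁺: group 9, so d-count = 9 − 2 = 7.
The d⁷ electrons fill as t2g^6 e_g^1.
Orbital CFSE = 6(-0.4) + 1(0.6) = -1.8Δ₀ = -1.8 × 25410 = -45738 cm⁻¹.
Pairing penalty: 3 pairs vs 2 in the high-spin reference → 1 extra × P = 18500 cm⁻¹.
Net CFSE = -45738 + 18500 = -27238 cm⁻¹.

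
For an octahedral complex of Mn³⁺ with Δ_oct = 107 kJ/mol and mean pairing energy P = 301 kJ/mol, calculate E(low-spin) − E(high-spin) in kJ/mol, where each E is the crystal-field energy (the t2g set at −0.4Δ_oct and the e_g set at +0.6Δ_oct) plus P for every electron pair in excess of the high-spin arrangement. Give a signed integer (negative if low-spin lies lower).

194

Group 7 minus oxidation state +3 gives a d⁴ configuration for Mn³⁺.
In the high-spin limit (t2g^3 e_g^1) the orbital term is -0.6Δ_oct = -64 kJ/mol, with no excess pairing.
Low-spin: t2g^4 e_g^0, orbital CFSE = -1.6Δ_oct = -171 kJ/mol; plus 1 excess pair × P = +301 kJ/mol; total 130 kJ/mol.
The difference is 130 − (-64) = 194 kJ/mol, so high-spin lies lower.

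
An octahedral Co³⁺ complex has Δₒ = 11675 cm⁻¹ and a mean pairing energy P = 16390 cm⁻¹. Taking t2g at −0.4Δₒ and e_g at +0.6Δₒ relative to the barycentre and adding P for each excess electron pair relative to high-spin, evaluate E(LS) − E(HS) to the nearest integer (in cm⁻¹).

Co sits in group 9; removing 3 electrons leaves Co³⁺ with 9 − 3 = 6 d electrons.
High-spin: t2g^4 e_g^2, CFSE = -0.4Δₒ = -4670 cm⁻¹.
Low-spin: t2g^6 e_g^0, orbital CFSE = -2.4Δₒ = -28020 cm⁻¹; plus 2 excess pairs × P = +32780 cm⁻¹; total 4760 cm⁻¹.
Thus E(LS) − E(HS) = 9430 cm⁻¹.

9430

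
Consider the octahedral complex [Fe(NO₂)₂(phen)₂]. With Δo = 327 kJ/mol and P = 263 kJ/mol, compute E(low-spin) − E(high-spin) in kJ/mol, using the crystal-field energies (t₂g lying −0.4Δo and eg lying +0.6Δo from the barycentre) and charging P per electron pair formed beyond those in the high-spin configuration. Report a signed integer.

-128

Ligand charges: 2×(-1) from NO₂⁻ and 2×(+0) from phen sum to -2; with overall charge +0, Fe is +2.
Fe sits in group 8; removing 2 electrons leaves Fe²⁺ with 8 − 2 = 6 d electrons.
In the high-spin limit (t₂g⁴ eg²) the orbital term is -0.4Δo = -131 kJ/mol, with no excess pairing.
Low-spin: t₂g⁶ eg⁰, orbital CFSE = -2.4Δo = -785 kJ/mol; plus 2 excess pairs × P = +526 kJ/mol; total -259 kJ/mol.
Thus E(LS) − E(HS) = -128 kJ/mol.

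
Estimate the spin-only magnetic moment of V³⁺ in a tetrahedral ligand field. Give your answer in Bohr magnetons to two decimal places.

V is in group 5, so V³⁺ is d² (5 − 3 = 2).
Tetrahedral splitting is small, so the complex is high-spin.
Configuration: e² t₂⁰ → 2 unpaired electrons.
μ(spin-only) = √[2(2+2)] = √8 ≈ 2.83 Bohr magnetons.

2.83 Bohr magnetons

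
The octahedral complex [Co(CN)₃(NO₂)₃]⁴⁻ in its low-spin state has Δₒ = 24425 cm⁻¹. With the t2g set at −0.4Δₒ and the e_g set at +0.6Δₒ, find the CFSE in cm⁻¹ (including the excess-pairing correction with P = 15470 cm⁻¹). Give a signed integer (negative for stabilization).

Ligand charges: 3×(-1) from CN⁻ and 3×(-1) from NO₂⁻ sum to -6; with overall charge -4, Co is +2.
Co is in group 9, so Co²⁺ is d⁷ (9 − 2 = 7).
The d⁷ electrons fill as t2g^6 e_g^1.
Orbital CFSE = 6(-0.4) + 1(0.6) = -1.8Δₒ = -1.8 × 24425 = -43965 cm⁻¹.
High-spin d⁷ would be t2g^5 e_g^2 with 2 pairs; low-spin has 3, so 1 excess pair costs +1P = +15470 cm⁻¹.
Overall CFSE = -43965 + 15470 = -28495 cm⁻¹.

-28495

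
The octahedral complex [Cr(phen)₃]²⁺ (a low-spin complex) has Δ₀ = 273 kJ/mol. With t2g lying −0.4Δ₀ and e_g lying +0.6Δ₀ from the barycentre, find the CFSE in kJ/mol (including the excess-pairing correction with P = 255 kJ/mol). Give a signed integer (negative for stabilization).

-182

phen is neutral, so the +2 overall charge sits on Cr: oxidation state +2.
Group 6 minus oxidation state +2 gives a d⁴ configuration for Cr²⁺.
Configuration: t2g^4 e_g^0.
Orbital CFSE = 4(-0.4) + 0(0.6) = -1.6Δ₀ = -1.6 × 273 = -437 kJ/mol.
High-spin d⁴ would be t2g^3 e_g^1 with 0 pairs; low-spin has 1, so 1 excess pair costs +1P = +255 kJ/mol.
Combining: -437 + 255 = -182 kJ/mol.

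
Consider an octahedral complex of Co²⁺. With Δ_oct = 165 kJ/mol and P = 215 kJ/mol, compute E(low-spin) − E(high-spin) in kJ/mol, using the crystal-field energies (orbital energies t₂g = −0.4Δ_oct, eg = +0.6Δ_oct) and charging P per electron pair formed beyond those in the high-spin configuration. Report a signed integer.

Co sits in group 9; removing 2 electrons leaves Co²⁺ with 9 − 2 = 7 d electrons.
High-spin d⁷ fills as t₂g⁵ eg² with CFSE 5(−0.4) + 2(+0.6) = -0.8Δ_oct = -132 kJ/mol.
For low-spin the configuration is t₂g⁶ eg¹: orbital energy -1.8 × 165 = -297 kJ/mol, and 1 additional pair relative to high-spin adds 215 kJ/mol, giving -82 kJ/mol.
The difference is -82 − (-132) = 50 kJ/mol, so high-spin lies lower.

50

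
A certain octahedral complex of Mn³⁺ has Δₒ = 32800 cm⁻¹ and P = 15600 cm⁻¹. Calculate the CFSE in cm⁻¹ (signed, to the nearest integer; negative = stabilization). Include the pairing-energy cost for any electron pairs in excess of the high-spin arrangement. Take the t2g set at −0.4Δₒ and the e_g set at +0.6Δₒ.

-36880

Group 7 minus oxidation state +3 gives a d⁴ configuration for Mn³⁺.
Since Δₒ = 32800 cm⁻¹ > P = 15600 cm⁻¹, the complex adopts the low-spin configuration.
That gives t2g^4 e_g^0.
Orbital CFSE = -1.6Δₒ = -1.6 × 32800 = -52480 cm⁻¹.
Excess pairs vs high-spin: 1 − 0 = 1; pairing cost = +15600 cm⁻¹.
Net CFSE = -52480 + 15600 = -36880 cm⁻¹.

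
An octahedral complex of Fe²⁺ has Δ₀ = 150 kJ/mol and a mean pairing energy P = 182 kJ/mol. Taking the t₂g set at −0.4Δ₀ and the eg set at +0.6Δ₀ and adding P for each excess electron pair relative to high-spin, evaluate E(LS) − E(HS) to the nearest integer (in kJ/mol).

64

Fe²⁺: group 8, so d-count = 8 − 2 = 6.
High-spin: t₂g⁴ eg², CFSE = -0.4Δ₀ = -60 kJ/mol.
Low-spin: t₂g⁶ eg⁰, orbital CFSE = -2.4Δ₀ = -360 kJ/mol; plus 2 excess pairs × P = +364 kJ/mol; total 4 kJ/mol.
E(LS) − E(HS) = 4 − (-60) = 64 kJ/mol.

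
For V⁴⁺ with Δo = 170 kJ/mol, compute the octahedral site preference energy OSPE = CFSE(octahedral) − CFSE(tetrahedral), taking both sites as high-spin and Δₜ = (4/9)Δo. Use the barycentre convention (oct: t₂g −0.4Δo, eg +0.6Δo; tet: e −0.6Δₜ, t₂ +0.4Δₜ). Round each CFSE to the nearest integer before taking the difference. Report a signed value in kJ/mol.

V⁴⁺: group 5, so d-count = 5 − 4 = 1.
In an octahedral site d¹ (HS) is t2g^1 e_g^0, giving CFSE(oct) = -0.4Δo = -68 kJ/mol.
Tetrahedral: e^1 t2^0, CFSE = 1(−0.6) + 0(+0.4) = -0.6Δₜ = -0.6 × (4/9) × 170 = -45 kJ/mol.
OSPE = CFSE(oct) − CFSE(tet) = -68 − (-45) = -23 kJ/mol.

-23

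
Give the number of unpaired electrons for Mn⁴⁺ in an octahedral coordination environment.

3

Group 7 minus oxidation state +4 gives a d³ configuration for Mn⁴⁺.
For octahedral d³ the high- and low-spin configurations coincide.
Configuration: t2g^3 e_g^0, giving 3 unpaired electrons.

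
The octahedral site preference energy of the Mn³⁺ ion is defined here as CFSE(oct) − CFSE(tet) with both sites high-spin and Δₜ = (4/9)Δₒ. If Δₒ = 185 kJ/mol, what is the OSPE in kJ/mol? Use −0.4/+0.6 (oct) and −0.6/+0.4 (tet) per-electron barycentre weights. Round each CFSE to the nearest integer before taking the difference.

Mn sits in group 7; removing 3 electrons leaves Mn³⁺ with 7 − 3 = 4 d electrons.
In an octahedral site d⁴ (HS) is t₂g³ eg¹, giving CFSE(oct) = -0.6Δₒ = -111 kJ/mol.
In a tetrahedral site the filling is e² t₂²: CFSE(tet) = -0.4Δₜ = -0.4 × (4/9)(185) = -33 kJ/mol.
OSPE = CFSE(oct) − CFSE(tet) = -111 − (-33) = -78 kJ/mol.

-78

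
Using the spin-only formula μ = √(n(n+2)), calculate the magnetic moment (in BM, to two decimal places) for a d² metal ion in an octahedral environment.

2.83 BM

Configuration: t₂g² eg⁰ → 2 unpaired electrons.
μ(spin-only) = √[2(2+2)] = √8 ≈ 2.83 BM.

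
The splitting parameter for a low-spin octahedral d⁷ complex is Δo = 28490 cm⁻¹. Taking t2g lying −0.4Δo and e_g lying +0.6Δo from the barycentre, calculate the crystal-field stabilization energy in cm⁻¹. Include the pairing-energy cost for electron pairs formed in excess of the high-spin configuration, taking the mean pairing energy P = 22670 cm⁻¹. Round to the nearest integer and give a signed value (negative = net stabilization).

-28612

Electron filling gives t2g^6 e_g^1.
The orbital stabilization is -1.8Δo = -1.8 × 28490 = -51282 cm⁻¹.
Relative to high-spin t2g^5 e_g^2 (2 paired), the low-spin configuration has 1 additional pair, contributing +1 × 22670 = +22670 cm⁻¹.
Overall CFSE = -51282 + 22670 = -28612 cm⁻¹.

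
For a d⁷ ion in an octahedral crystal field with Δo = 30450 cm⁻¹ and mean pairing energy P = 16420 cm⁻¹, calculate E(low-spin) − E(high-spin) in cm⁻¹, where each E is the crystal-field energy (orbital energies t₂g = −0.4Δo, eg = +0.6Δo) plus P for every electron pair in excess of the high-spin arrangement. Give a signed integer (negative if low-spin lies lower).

-14030

High-spin d⁷ fills as t₂g⁵ eg² with CFSE 5(−0.4) + 2(+0.6) = -0.8Δo = -24360 cm⁻¹.
Low-spin: t₂g⁶ eg¹, orbital CFSE = -1.8Δo = -54810 cm⁻¹; plus 1 excess pair × P = +16420 cm⁻¹; total -38390 cm⁻¹.
E(LS) − E(HS) = -38390 − (-24360) = -14030 cm⁻¹.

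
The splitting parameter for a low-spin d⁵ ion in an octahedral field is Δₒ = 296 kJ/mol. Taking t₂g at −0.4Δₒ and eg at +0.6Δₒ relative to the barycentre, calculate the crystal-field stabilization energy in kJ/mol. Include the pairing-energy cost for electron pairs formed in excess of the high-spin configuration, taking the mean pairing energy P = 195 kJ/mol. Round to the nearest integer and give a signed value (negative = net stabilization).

Electron filling gives t₂g⁵ eg⁰.
The orbital stabilization is -2.0Δₒ = -2.0 × 296 = -592 kJ/mol.
Relative to high-spin t₂g³ eg² (0 paired), the low-spin configuration has 2 additional pairs, contributing +2 × 195 = +390 kJ/mol.
Combining: -592 + 390 = -202 kJ/mol.

-202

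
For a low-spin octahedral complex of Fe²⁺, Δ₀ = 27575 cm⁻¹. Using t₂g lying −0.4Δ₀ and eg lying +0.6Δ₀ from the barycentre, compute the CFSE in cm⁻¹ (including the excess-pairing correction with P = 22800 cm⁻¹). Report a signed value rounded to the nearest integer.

Fe sits in group 8; removing 2 electrons leaves Fe²⁺ with 8 − 2 = 6 d electrons.
Electron filling gives t₂g⁶ eg⁰.
Orbital CFSE = 6(-0.4) + 0(0.6) = -2.4Δ₀ = -2.4 × 27575 = -66180 cm⁻¹.
High-spin d⁶ would be t₂g⁴ eg² with 1 pair; low-spin has 3, so 2 excess pairs cost +2P = +45600 cm⁻¹.
Net CFSE = -66180 + 45600 = -20580 cm⁻¹.

-20580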